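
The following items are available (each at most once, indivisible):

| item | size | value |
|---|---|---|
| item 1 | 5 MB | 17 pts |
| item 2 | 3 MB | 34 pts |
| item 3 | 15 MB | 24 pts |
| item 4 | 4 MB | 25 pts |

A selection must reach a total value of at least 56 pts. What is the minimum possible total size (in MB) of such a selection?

Subsets with value ≥ 56, sorted by total size:
- item 2+item 4: size 7, value 59
- item 1+item 2+item 4: size 12, value 76
- item 2+item 3: size 18, value 58
Minimum size: 7 MB.

7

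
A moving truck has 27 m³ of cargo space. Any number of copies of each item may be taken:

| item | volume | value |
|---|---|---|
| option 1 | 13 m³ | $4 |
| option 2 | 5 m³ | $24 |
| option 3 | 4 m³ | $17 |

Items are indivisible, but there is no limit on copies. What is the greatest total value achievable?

Best value-per-unit is option 2 at 24/5; filling with it alone gives 5×24 = 120.
Optimal mix: 3×option 2 + 3×option 3 → volume 27, value 123.

$123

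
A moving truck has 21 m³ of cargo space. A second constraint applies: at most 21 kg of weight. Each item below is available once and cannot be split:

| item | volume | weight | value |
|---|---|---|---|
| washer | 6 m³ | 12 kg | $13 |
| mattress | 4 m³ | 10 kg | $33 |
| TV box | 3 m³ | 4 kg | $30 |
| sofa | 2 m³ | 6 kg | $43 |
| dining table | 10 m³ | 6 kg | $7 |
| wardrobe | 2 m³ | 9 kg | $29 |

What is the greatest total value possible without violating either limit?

$106

Feasible sets respecting both limits:
- mattress+TV box+sofa: volume 9, weight 20, value 106
- TV box+sofa+wardrobe: volume 7, weight 19, value 102
- TV box+sofa+dining table: volume 15, weight 16, value 80
- sofa+dining table+wardrobe: volume 14, weight 21, value 79
Best: $106.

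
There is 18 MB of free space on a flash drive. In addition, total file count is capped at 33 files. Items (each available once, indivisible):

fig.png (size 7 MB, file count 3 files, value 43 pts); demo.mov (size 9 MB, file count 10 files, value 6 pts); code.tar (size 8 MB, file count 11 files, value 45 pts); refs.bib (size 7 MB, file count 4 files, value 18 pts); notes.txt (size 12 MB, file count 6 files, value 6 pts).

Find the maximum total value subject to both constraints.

Feasible sets respecting both limits:
- fig.png+code.tar: size 15, file count 14, value 88
- code.tar+refs.bib: size 15, file count 15, value 63
- fig.png+refs.bib: size 14, file count 7, value 61
Best: 88 pts.

88 pts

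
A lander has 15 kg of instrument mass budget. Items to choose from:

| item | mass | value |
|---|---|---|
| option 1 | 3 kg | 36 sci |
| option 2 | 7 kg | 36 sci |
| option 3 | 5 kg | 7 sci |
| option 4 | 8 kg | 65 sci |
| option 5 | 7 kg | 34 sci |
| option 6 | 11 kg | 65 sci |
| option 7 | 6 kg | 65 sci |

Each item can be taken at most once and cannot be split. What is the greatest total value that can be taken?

Check high-value combinations within 15 kg:
- option 4+option 7: mass 8+6=14, value 65+65=130
- option 1+option 3+option 7: mass 3+5+6=14, value 36+7+65=108
- option 1+option 7: mass 3+6=9, value 36+65=101
- option 1+option 4: mass 3+8=11, value 36+65=101
Best: 130 sci.

130 sci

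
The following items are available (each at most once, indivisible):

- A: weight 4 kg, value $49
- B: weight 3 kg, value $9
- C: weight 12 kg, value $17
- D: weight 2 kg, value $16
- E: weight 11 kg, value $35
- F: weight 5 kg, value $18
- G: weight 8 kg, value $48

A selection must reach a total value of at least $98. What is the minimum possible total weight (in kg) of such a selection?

14

Subsets with value ≥ 98, sorted by total weight:
- A+D+G: weight 14, value 113
- A+B+G: weight 15, value 106
Minimum weight: 14 kg.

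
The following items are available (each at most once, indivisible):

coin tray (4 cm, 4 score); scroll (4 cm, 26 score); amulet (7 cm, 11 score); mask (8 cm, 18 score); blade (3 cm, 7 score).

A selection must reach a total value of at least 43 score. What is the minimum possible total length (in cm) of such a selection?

12

Subsets with value ≥ 43, sorted by total length:
- scroll+mask: length 12, value 44
- scroll+amulet+blade: length 14, value 44
- scroll+mask+blade: length 15, value 51
- coin tray+scroll+mask: length 16, value 48
Minimum length: 12 cm.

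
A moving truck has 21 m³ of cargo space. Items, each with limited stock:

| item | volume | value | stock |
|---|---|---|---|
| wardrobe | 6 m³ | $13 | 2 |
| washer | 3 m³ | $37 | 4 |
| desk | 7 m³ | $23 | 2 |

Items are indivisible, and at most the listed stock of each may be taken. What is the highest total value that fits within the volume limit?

Top feasible selections:
- 4×washer + 1×desk: volume 19, value 171
- 1×wardrobe + 4×washer: volume 18, value 161
- 4×washer: volume 12, value 148
- 2×wardrobe + 3×washer: volume 21, value 137
Best: $171.

$171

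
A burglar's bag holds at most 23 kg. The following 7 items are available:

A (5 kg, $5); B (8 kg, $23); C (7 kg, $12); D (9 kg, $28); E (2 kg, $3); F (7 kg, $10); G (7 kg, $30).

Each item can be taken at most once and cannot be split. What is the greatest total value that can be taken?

Check high-value combinations within 23 kg:
- C+D+G: weight 7+9+7=23, value 12+28+30=70
- D+F+G: weight 9+7+7=23, value 28+10+30=68
- A+D+E+G: weight 5+9+2+7=23, value 5+28+3+30=66
Best: $70.

$70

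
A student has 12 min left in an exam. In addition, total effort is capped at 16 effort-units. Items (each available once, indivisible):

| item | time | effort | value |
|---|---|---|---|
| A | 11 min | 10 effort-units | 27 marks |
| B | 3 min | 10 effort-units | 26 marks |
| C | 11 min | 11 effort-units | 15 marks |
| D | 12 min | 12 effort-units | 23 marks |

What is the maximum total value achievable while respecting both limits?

Feasible sets respecting both limits:
- A: time 11, effort 10, value 27
- B: time 3, effort 10, value 26
- D: time 12, effort 12, value 23
- C: time 11, effort 11, value 15
Best: 27 marks.

27 marks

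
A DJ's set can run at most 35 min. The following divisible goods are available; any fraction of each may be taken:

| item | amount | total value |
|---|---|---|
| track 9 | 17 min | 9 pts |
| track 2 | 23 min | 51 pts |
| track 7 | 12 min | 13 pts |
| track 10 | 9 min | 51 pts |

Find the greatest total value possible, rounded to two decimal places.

105.25

Take in order of value per unit:
- track 10 (51/9 per unit): all 9 → value 51, running total 51.00
- track 2 (51/23 per unit): all 23 → value 51, running total 102.00
- track 7 (13/12 per unit): 3 of 12 → value 3×13/12 = 3.2500, running total 105.25
Total 105.25.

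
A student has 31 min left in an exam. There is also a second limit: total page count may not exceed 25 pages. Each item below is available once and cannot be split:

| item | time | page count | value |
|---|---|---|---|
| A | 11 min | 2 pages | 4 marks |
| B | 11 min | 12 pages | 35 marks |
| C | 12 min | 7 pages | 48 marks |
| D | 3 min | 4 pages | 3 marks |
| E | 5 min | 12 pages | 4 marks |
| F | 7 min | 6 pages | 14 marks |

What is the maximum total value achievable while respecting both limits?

Feasible sets respecting both limits:
- B+C+F: time 30, page count 25, value 97
- B+C+D: time 26, page count 23, value 86
- B+C: time 23, page count 19, value 83
- A+C+F: time 30, page count 15, value 66
Best: 97 marks.

97 marks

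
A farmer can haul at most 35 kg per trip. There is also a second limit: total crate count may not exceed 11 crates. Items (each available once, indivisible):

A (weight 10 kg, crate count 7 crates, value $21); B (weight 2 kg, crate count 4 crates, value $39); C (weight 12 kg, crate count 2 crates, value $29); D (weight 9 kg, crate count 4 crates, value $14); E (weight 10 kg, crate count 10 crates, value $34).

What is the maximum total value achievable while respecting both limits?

$82

Feasible sets respecting both limits:
- B+C+D: weight 23, crate count 10, value 82
- B+C: weight 14, crate count 6, value 68
- A+B: weight 12, crate count 11, value 60
Best: $82.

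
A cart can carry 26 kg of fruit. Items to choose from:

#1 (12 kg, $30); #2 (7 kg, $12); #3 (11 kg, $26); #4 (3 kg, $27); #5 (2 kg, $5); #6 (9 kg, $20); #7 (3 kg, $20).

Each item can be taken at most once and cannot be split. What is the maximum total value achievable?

$93

Check high-value combinations within 26 kg:
- #3+#4+#6+#7: weight 11+3+9+3=26, value 26+27+20+20=93
- #2+#3+#4+#5+#7: weight 7+11+3+2+3=26, value 12+26+27+5+20=90
- #1+#2+#4+#7: weight 12+7+3+3=25, value 30+12+27+20=89
- #2+#3+#4+#7: weight 7+11+3+3=24, value 12+26+27+20=85
- #2+#4+#5+#6+#7: weight 7+3+2+9+3=24, value 12+27+5+20+20=84
Best: $93.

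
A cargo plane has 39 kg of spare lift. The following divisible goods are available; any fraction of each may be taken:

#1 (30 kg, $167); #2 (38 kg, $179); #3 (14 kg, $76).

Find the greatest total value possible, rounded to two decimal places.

Take in order of value per unit:
- #1 (167/30 per unit): all 30 → value 167, running total 167.00
- #3 (76/14 per unit): 9 of 14 → value 9×76/14 = 48.8571, running total 215.86
Total 215.86.

215.86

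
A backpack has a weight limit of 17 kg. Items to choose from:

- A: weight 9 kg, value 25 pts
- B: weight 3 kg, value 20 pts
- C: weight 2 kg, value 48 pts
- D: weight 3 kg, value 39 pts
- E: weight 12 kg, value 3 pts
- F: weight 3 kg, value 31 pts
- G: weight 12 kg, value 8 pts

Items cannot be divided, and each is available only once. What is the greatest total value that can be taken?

Check high-value combinations within 17 kg:
- A+C+D+F: weight 9+2+3+3=17, value 25+48+39+31=143
- B+C+D+F: weight 3+2+3+3=11, value 20+48+39+31=138
- A+B+C+D: weight 9+3+2+3=17, value 25+20+48+39=132
Best: 143 pts.

143 pts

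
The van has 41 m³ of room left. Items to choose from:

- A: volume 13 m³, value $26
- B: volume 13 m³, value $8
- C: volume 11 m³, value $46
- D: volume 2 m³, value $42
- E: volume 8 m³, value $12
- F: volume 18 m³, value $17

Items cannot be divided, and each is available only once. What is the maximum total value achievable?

This is a 0/1 knapsack; check combinations near the capacity.
- A+C+D+E: volume 13+11+2+8=34, value 26+46+42+12=126
- A+B+C+D: volume 13+13+11+2=39, value 26+8+46+42=122
- C+D+E+F: volume 11+2+8+18=39, value 46+42+12+17=117
- A+C+D: volume 13+11+2=26, value 26+46+42=114
Best: $126.

$126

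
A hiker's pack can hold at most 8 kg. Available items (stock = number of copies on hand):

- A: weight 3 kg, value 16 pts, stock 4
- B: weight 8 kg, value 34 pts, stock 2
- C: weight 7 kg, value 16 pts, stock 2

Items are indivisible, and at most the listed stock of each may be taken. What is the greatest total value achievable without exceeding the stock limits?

Top feasible selections:
- 1×B: weight 8, value 34
- 2×A: weight 6, value 32
- 1×A: weight 3, value 16
- 1×C: weight 7, value 16
Best: 34 pts.

34 pts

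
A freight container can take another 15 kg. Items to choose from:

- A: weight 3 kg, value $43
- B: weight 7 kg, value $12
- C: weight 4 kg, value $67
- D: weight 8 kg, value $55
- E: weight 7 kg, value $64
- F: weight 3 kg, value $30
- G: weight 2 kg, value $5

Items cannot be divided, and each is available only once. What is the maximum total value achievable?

$174

Check high-value combinations within 15 kg:
- A+C+E: weight 3+4+7=14, value 43+67+64=174
- A+C+D: weight 3+4+8=15, value 43+67+55=165
- C+E+F: weight 4+7+3=14, value 67+64+30=161
Best: $174.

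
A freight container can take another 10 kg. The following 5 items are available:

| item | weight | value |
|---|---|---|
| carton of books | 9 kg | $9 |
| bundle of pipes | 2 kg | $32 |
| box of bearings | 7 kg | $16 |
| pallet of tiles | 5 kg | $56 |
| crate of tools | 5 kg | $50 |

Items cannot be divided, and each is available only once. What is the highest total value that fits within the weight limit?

$106

Check high-value combinations within 10 kg:
- pallet of tiles+crate of tools: weight 5+5=10, value 56+50=106
- bundle of pipes+pallet of tiles: weight 2+5=7, value 32+56=88
- bundle of pipes+crate of tools: weight 2+5=7, value 32+50=82
- pallet of tiles: weight 5, value 56
Best: $106.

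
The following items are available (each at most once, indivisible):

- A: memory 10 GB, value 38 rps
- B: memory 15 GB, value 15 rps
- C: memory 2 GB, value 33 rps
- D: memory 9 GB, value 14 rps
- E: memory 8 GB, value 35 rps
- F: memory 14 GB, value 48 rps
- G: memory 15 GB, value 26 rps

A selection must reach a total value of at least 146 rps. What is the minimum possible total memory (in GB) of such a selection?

34

Subsets with value ≥ 146, sorted by total memory:
- A+C+E+F: memory 34, value 154
- A+C+D+E+F: memory 43, value 168
- A+C+D+E+G: memory 44, value 146
- A+E+F+G: memory 47, value 147
Minimum memory: 34 GB.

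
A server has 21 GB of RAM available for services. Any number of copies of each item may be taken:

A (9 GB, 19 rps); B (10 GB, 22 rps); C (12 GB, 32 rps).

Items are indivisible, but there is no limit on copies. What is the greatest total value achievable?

51 rps

Best value-per-unit is C at 32/12; filling with it alone gives 1×32 = 32.
Optimal mix: 1×A + 1×C → memory 21, value 51.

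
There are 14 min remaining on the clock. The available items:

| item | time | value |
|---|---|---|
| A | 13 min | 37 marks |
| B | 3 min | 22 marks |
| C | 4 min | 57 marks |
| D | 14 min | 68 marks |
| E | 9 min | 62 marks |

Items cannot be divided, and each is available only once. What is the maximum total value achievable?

119 marks

This is a 0/1 knapsack; check combinations near the capacity.
- C+E: time 4+9=13, value 57+62=119
- B+E: time 3+9=12, value 22+62=84
- B+C: time 3+4=7, value 22+57=79
- D: time 14, value 68
Best: 119 marks.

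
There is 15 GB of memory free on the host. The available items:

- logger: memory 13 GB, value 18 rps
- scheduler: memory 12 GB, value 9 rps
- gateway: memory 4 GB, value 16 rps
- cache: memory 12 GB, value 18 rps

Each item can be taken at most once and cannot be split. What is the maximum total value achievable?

18 rps

Check high-value combinations within 15 GB:
- cache: memory 12, value 18
- logger: memory 13, value 18
- gateway: memory 4, value 16
- scheduler: memory 12, value 9
Best: 18 rps.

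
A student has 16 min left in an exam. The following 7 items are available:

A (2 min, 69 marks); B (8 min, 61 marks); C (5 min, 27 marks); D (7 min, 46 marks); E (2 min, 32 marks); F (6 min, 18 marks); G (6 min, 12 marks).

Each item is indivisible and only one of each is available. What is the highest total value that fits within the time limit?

Check high-value combinations within 16 min:
- A+C+D+E: time 2+5+7+2=16, value 69+27+46+32=174
- A+B+E: time 2+8+2=12, value 69+61+32=162
- A+B+C: time 2+8+5=15, value 69+61+27=157
- A+B+F: time 2+8+6=16, value 69+61+18=148
- A+D+E: time 2+7+2=11, value 69+46+32=147
Best: 174 marks.

174 marks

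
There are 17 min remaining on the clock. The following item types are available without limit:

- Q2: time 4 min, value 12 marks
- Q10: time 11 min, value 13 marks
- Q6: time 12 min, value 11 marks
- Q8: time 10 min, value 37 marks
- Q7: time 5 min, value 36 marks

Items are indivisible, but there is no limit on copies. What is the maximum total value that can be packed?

108 marks

Best value-per-unit is Q7 at 36/5, and filling with it alone uses time 3×5=15. No mix of the others beats 3×36 = 108.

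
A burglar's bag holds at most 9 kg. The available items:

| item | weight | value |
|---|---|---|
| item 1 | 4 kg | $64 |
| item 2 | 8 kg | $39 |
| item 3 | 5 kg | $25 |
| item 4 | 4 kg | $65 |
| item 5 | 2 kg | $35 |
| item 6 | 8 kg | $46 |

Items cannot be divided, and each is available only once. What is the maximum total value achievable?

Check high-value combinations within 9 kg:
- item 1+item 4: weight 4+4=8, value 64+65=129
- item 4+item 5: weight 4+2=6, value 65+35=100
- item 1+item 5: weight 4+2=6, value 64+35=99
- item 3+item 4: weight 5+4=9, value 25+65=90
Best: $129.

$129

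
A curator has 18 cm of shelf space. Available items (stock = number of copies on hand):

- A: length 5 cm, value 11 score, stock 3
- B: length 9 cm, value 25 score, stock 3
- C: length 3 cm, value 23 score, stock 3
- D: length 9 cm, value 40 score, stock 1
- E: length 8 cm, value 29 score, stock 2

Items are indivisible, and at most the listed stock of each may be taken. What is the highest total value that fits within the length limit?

109 score

Top feasible selections:
- 3×C + 1×D: length 18, value 109
- 3×C + 1×E: length 17, value 98
- 1×B + 3×C: length 18, value 94
- 2×C + 1×D: length 15, value 86
Best: 109 score.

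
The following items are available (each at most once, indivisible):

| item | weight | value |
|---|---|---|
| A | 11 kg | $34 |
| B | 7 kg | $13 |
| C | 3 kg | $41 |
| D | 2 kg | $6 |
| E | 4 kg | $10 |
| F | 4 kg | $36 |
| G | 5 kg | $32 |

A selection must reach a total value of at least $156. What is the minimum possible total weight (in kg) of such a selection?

29

Subsets with value ≥ 156, sorted by total weight:
- A+C+D+E+F+G: weight 29, value 159
- A+B+C+F+G: weight 30, value 156
- A+B+C+D+F+G: weight 32, value 162
- A+B+C+E+F+G: weight 34, value 166
Minimum weight: 29 kg.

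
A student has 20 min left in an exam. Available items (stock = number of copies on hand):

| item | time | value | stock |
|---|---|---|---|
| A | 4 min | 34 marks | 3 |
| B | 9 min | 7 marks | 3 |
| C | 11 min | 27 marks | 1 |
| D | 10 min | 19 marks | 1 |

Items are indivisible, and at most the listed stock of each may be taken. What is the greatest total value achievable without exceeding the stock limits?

Top feasible selections:
- 3×A: time 12, value 102
- 2×A + 1×C: time 19, value 95
- 2×A + 1×D: time 18, value 87
- 2×A + 1×B: time 17, value 75
Best: 102 marks.

102 marks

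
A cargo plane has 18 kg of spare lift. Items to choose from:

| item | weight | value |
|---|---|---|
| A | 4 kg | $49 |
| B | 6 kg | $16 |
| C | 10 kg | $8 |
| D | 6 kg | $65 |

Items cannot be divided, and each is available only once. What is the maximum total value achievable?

This is a 0/1 knapsack; check combinations near the capacity.
- A+B+D: weight 4+6+6=16, value 49+16+65=130
- A+D: weight 4+6=10, value 49+65=114
- B+D: weight 6+6=12, value 16+65=81
- C+D: weight 10+6=16, value 8+65=73
Best: $130.

$130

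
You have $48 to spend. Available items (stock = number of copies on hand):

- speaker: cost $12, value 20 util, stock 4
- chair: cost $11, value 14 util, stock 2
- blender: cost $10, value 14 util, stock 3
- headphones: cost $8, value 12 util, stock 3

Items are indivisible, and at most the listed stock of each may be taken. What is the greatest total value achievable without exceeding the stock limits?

Best selections within cost 48 and stock limits:
- 4×speaker: cost 48, value 80
- 2×speaker + 3×headphones: cost 48, value 76
- 3×speaker + 1×blender: cost 46, value 74
- 3×speaker + 1×chair: cost 47, value 74
Best: 80 util.

80 util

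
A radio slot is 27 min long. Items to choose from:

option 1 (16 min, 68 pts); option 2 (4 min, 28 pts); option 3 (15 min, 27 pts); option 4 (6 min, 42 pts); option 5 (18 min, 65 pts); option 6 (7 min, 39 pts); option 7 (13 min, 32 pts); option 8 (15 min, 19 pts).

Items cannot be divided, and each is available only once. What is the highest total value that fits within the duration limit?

138 pts

Check high-value combinations within 27 min:
- option 1+option 2+option 4: duration 16+4+6=26, value 68+28+42=138
- option 1+option 2+option 6: duration 16+4+7=27, value 68+28+39=135
- option 4+option 6+option 7: duration 6+7+13=26, value 42+39+32=113
Best: 138 pts.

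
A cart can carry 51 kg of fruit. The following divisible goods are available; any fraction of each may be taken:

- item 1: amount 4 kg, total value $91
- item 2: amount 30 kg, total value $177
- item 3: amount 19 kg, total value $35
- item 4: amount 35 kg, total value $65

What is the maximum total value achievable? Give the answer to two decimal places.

299.57

Take in order of value per unit:
- item 1 (91/4 per unit): all 4 → value 91, running total 91.00
- item 2 (177/30 per unit): all 30 → value 177, running total 268.00
- item 4 (65/35 per unit): 17 of 35 → value 17×65/35 = 31.5714, running total 299.57
Total 299.57.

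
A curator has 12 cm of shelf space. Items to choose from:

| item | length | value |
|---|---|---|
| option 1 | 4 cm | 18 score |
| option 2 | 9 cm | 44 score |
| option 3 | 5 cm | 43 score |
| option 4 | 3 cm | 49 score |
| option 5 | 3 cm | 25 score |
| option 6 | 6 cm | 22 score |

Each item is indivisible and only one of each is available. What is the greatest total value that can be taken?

117 score

Check high-value combinations within 12 cm:
- option 3+option 4+option 5: length 5+3+3=11, value 43+49+25=117
- option 1+option 3+option 4: length 4+5+3=12, value 18+43+49=110
- option 4+option 5+option 6: length 3+3+6=12, value 49+25+22=96
- option 2+option 4: length 9+3=12, value 44+49=93
- option 3+option 4: length 5+3=8, value 43+49=92
Best: 117 score.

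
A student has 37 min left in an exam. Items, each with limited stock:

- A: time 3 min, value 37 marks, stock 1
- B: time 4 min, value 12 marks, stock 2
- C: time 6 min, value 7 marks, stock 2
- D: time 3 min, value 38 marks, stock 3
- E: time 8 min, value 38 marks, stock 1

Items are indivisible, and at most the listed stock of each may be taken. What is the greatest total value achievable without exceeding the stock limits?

220 marks

Best selections within time 37 and stock limits:
- 1×A + 2×B + 1×C + 3×D + 1×E: time 34, value 220
- 1×A + 1×B + 2×C + 3×D + 1×E: time 36, value 215
Best: 220 marks.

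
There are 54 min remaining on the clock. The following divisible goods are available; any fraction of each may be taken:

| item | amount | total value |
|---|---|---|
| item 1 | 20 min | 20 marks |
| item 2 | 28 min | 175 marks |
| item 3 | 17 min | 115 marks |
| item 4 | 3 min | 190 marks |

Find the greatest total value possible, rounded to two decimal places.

Take in order of value per unit:
- item 4 (190/3 per unit): all 3 → value 190, running total 190.00
- item 3 (115/17 per unit): all 17 → value 115, running total 305.00
- item 2 (175/28 per unit): all 28 → value 175, running total 480.00
- item 1 (20/20 per unit): 6 of 20 → value 6×20/20 = 6.0000, running total 486.00
Total 486.00.

486.00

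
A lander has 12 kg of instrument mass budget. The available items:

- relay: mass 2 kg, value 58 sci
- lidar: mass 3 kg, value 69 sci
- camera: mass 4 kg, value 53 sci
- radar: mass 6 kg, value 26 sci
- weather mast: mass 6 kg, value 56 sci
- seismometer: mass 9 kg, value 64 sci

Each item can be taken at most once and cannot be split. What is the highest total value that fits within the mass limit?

183 sci

Check high-value combinations within 12 kg:
- relay+lidar+weather mast: mass 2+3+6=11, value 58+69+56=183
- relay+lidar+camera: mass 2+3+4=9, value 58+69+53=180
- relay+camera+weather mast: mass 2+4+6=12, value 58+53+56=167
Best: 183 sci.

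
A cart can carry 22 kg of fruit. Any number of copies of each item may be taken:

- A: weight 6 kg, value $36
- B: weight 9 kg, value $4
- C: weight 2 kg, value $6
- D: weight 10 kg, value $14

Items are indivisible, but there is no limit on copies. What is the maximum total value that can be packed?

$120

Best value-per-unit is A at 36/6; filling with it alone gives 3×36 = 108.
Optimal mix: 3×A + 2×C → weight 22, value 120.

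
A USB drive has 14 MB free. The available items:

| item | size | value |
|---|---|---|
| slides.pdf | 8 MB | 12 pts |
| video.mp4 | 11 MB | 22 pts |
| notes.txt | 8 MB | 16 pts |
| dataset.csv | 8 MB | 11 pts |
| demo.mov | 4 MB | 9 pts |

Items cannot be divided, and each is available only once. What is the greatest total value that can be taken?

This is a 0/1 knapsack; check combinations near the capacity.
- notes.txt+demo.mov: size 8+4=12, value 16+9=25
- video.mp4: size 11, value 22
- slides.pdf+demo.mov: size 8+4=12, value 12+9=21
Best: 25 pts.

25 pts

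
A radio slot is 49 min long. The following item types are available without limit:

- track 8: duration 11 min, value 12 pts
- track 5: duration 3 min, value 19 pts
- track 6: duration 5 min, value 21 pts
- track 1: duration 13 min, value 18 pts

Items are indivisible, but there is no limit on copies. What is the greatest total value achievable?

Best value-per-unit is track 5 at 19/3, and filling with it alone uses duration 16×3=48. No mix of the others beats 16×19 = 304.

304 pts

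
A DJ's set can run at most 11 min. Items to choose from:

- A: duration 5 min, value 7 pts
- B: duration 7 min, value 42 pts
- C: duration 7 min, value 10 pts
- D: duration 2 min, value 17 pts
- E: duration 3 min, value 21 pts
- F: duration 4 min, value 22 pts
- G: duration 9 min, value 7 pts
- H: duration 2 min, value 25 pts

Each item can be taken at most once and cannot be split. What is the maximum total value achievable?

85 pts

Check high-value combinations within 11 min:
- D+E+F+H: duration 2+3+4+2=11, value 17+21+22+25=85
- B+D+H: duration 7+2+2=11, value 42+17+25=84
- E+F+H: duration 3+4+2=9, value 21+22+25=68
- B+H: duration 7+2=9, value 42+25=67
- D+F+H: duration 2+4+2=8, value 17+22+25=64
Best: 85 pts.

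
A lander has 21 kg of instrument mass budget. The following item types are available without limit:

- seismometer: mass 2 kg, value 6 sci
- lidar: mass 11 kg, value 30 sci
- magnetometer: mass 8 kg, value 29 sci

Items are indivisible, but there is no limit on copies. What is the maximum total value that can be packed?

Best value-per-unit is magnetometer at 29/8; filling with it alone gives 2×29 = 58.
Optimal mix: 2×seismometer + 2×magnetometer → mass 20, value 70.

70 sci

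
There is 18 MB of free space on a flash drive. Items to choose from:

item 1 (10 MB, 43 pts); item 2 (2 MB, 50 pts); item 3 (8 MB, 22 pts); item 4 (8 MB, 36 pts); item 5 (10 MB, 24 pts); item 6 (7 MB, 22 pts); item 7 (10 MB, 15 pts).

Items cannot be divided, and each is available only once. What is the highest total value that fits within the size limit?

Check high-value combinations within 18 MB:
- item 2+item 4+item 6: size 2+8+7=17, value 50+36+22=108
- item 2+item 3+item 4: size 2+8+8=18, value 50+22+36=108
- item 2+item 3+item 6: size 2+8+7=17, value 50+22+22=94
Best: 108 pts.

108 pts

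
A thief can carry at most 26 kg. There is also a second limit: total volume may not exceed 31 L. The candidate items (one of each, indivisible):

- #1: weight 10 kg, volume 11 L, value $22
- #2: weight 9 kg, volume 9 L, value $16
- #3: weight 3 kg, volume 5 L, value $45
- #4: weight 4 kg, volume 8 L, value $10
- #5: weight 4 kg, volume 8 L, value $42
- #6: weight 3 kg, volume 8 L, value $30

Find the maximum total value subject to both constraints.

$133

Feasible sets respecting both limits:
- #2+#3+#5+#6: weight 19, volume 30, value 133
- #3+#4+#5+#6: weight 14, volume 29, value 127
- #3+#5+#6: weight 10, volume 21, value 117
Best: $133.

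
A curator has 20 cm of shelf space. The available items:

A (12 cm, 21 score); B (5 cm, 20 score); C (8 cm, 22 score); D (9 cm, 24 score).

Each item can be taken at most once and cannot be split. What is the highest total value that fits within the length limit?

46 score

Check high-value combinations within 20 cm:
- C+D: length 8+9=17, value 22+24=46
- B+D: length 5+9=14, value 20+24=44
- A+C: length 12+8=20, value 21+22=43
- B+C: length 5+8=13, value 20+22=42
- A+B: length 12+5=17, value 21+20=41
Best: 46 score.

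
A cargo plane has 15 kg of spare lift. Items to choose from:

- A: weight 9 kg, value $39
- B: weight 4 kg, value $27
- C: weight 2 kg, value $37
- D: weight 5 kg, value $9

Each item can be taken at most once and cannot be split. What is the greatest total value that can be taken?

$103

Check high-value combinations within 15 kg:
- A+B+C: weight 9+4+2=15, value 39+27+37=103
- A+C: weight 9+2=11, value 39+37=76
- B+C+D: weight 4+2+5=11, value 27+37+9=73
Best: $103.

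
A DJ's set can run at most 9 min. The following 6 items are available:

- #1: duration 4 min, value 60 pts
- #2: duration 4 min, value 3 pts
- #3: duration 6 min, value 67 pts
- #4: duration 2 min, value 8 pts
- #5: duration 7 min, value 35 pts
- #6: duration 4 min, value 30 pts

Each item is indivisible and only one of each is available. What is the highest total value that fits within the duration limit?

Check high-value combinations within 9 min:
- #1+#6: duration 4+4=8, value 60+30=90
- #3+#4: duration 6+2=8, value 67+8=75
- #1+#4: duration 4+2=6, value 60+8=68
Best: 90 pts.

90 pts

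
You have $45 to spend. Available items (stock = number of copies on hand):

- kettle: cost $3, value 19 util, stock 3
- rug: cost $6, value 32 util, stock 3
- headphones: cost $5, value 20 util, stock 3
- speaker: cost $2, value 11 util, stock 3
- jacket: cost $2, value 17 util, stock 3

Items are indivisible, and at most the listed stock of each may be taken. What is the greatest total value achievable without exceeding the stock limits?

Best selections within cost 45 and stock limits:
- 3×kettle + 3×rug + 1×headphones + 3×speaker + 3×jacket: cost 44, value 257
- 3×kettle + 3×rug + 2×headphones + 1×speaker + 3×jacket: cost 45, value 255
- 3×kettle + 3×rug + 2×headphones + 2×speaker + 2×jacket: cost 45, value 249
Best: 257 util.

257 util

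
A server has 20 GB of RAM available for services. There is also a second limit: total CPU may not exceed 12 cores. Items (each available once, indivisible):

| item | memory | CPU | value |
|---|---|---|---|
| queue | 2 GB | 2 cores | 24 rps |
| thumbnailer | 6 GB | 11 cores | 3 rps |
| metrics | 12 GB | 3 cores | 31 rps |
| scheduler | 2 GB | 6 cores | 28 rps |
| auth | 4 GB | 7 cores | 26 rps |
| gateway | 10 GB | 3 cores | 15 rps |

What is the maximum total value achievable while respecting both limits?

Feasible sets respecting both limits:
- queue+metrics+scheduler: memory 16, CPU 11, value 83
- queue+metrics+auth: memory 18, CPU 12, value 81
- queue+scheduler+gateway: memory 14, CPU 11, value 67
Best: 83 rps.

83 rps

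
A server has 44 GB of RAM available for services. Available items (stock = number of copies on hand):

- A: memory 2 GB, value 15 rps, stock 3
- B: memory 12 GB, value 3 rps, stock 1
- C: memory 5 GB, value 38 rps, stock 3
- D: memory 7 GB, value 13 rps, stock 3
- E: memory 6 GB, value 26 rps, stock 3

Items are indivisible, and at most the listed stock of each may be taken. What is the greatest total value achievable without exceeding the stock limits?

237 rps

Best selections within memory 44 and stock limits:
- 3×A + 3×C + 3×E: memory 39, value 237
- 2×A + 3×C + 1×D + 3×E: memory 44, value 235
- 3×A + 3×C + 1×D + 2×E: memory 40, value 224
- 2×A + 3×C + 3×E: memory 37, value 222
Best: 237 rps.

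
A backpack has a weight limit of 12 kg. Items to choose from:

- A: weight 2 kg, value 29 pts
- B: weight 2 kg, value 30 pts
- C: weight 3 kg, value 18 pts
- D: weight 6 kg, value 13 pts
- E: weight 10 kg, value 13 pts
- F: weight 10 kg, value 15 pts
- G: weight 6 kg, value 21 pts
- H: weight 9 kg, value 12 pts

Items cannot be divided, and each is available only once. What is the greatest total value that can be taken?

80 pts

This is a 0/1 knapsack; check combinations near the capacity.
- A+B+G: weight 2+2+6=10, value 29+30+21=80
- A+B+C: weight 2+2+3=7, value 29+30+18=77
- A+B+D: weight 2+2+6=10, value 29+30+13=72
- B+C+G: weight 2+3+6=11, value 30+18+21=69
Best: 80 pts.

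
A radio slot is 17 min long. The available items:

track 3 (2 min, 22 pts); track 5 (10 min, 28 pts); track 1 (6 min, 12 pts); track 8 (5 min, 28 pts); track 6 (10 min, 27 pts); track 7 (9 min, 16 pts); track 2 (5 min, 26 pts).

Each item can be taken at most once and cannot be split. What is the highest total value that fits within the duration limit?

78 pts

Check high-value combinations within 17 min:
- track 3+track 5+track 8: duration 2+10+5=17, value 22+28+28=78
- track 3+track 8+track 6: duration 2+5+10=17, value 22+28+27=77
- track 3+track 8+track 2: duration 2+5+5=12, value 22+28+26=76
- track 3+track 5+track 2: duration 2+10+5=17, value 22+28+26=76
- track 3+track 6+track 2: duration 2+10+5=17, value 22+27+26=75
Best: 78 pts.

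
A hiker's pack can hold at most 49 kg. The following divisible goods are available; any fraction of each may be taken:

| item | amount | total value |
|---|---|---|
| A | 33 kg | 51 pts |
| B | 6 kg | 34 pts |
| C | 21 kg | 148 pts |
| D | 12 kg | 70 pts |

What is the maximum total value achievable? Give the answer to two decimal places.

267.45

Take in order of value per unit:
- C (148/21 per unit): all 21 → value 148, running total 148.00
- D (70/12 per unit): all 12 → value 70, running total 218.00
- B (34/6 per unit): all 6 → value 34, running total 252.00
- A (51/33 per unit): 10 of 33 → value 10×51/33 = 15.4545, running total 267.45
Total 267.45.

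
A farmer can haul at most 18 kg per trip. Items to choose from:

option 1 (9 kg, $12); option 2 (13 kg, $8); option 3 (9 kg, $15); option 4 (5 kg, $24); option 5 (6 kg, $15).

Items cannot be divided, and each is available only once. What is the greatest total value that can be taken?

$39

Check high-value combinations within 18 kg:
- option 4+option 5: weight 5+6=11, value 24+15=39
- option 3+option 4: weight 9+5=14, value 15+24=39
- option 1+option 4: weight 9+5=14, value 12+24=36
Best: $39.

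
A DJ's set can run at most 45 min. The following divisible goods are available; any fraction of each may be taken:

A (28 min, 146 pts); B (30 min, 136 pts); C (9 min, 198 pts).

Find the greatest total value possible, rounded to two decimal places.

Take in order of value per unit:
- C (198/9 per unit): all 9 → value 198, running total 198.00
- A (146/28 per unit): all 28 → value 146, running total 344.00
- B (136/30 per unit): 8 of 30 → value 8×136/30 = 36.2667, running total 380.27
Total 380.27.

380.27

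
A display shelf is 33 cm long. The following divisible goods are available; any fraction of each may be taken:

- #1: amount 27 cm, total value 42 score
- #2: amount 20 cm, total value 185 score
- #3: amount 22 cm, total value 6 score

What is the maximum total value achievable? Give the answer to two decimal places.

205.22

Take in order of value per unit:
- #2 (185/20 per unit): all 20 → value 185, running total 185.00
- #1 (42/27 per unit): 13 of 27 → value 13×42/27 = 20.2222, running total 205.22
Total 205.22.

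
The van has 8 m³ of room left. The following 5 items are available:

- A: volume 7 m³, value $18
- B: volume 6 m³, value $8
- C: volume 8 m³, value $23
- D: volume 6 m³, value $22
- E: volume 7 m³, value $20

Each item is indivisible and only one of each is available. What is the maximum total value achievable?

$23

Check high-value combinations within 8 m³:
- C: volume 8, value 23
- D: volume 6, value 22
- E: volume 7, value 20
- A: volume 7, value 18
Best: $23.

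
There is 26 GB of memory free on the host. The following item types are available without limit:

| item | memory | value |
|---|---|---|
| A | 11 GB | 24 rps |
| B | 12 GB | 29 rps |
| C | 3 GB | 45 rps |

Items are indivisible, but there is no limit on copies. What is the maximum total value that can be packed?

Best value-per-unit is C at 45/3, and filling with it alone uses memory 8×3=24. No mix of the others beats 8×45 = 360.

360 rps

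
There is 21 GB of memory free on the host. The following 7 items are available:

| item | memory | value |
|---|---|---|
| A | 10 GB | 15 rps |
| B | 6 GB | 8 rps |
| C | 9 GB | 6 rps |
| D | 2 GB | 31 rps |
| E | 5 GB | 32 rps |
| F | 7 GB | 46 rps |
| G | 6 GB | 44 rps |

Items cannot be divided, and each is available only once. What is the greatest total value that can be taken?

This is a 0/1 knapsack; check combinations near the capacity.
- D+E+F+G: memory 2+5+7+6=20, value 31+32+46+44=153
- B+D+F+G: memory 6+2+7+6=21, value 8+31+46+44=129
- E+F+G: memory 5+7+6=18, value 32+46+44=122
Best: 153 rps.

153 rps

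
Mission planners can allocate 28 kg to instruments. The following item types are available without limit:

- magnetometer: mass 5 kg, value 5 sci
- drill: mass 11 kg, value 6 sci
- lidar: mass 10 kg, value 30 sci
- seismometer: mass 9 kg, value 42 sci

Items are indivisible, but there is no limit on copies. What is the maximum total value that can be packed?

Best value-per-unit is seismometer at 42/9, and filling with it alone uses mass 3×9=27. No mix of the others beats 3×42 = 126.

126 sci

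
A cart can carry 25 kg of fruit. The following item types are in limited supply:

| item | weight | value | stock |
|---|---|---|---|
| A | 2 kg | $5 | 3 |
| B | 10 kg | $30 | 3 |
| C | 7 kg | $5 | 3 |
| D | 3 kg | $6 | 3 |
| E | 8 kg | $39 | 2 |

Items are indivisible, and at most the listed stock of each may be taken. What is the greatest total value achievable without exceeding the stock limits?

$99

Top feasible selections:
- 3×A + 1×D + 2×E: weight 25, value 99
- 3×D + 2×E: weight 25, value 96
Best: $99.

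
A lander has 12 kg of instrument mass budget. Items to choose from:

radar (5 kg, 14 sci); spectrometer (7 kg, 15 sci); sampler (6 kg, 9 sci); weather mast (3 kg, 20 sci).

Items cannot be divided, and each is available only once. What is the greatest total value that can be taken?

Check high-value combinations within 12 kg:
- spectrometer+weather mast: mass 7+3=10, value 15+20=35
- radar+weather mast: mass 5+3=8, value 14+20=34
- sampler+weather mast: mass 6+3=9, value 9+20=29
- radar+spectrometer: mass 5+7=12, value 14+15=29
Best: 35 sci.

35 sci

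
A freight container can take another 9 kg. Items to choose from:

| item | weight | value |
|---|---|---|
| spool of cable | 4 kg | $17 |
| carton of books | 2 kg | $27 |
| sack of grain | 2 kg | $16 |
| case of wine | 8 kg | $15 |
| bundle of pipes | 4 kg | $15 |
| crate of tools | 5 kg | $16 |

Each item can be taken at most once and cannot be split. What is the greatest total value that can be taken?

$60

Check high-value combinations within 9 kg:
- spool of cable+carton of books+sack of grain: weight 4+2+2=8, value 17+27+16=60
- carton of books+sack of grain+crate of tools: weight 2+2+5=9, value 27+16+16=59
- carton of books+sack of grain+bundle of pipes: weight 2+2+4=8, value 27+16+15=58
Best: $60.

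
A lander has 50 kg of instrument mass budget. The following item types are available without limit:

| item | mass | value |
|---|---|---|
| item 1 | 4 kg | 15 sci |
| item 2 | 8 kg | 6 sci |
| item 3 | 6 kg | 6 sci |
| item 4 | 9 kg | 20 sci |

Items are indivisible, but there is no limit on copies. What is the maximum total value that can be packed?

180 sci

Best value-per-unit is item 1 at 15/4, and filling with it alone uses mass 12×4=48. No mix of the others beats 12×15 = 180.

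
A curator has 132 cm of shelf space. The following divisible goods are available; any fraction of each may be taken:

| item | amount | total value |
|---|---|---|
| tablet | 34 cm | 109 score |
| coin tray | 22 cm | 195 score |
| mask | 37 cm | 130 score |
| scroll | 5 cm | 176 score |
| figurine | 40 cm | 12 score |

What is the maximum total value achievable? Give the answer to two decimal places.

Take in order of value per unit:
- scroll (176/5 per unit): all 5 → value 176, running total 176.00
- coin tray (195/22 per unit): all 22 → value 195, running total 371.00
- mask (130/37 per unit): all 37 → value 130, running total 501.00
- tablet (109/34 per unit): all 34 → value 109, running total 610.00
- figurine (12/40 per unit): 34 of 40 → value 34×12/40 = 10.2000, running total 620.20
Total 620.20.

620.20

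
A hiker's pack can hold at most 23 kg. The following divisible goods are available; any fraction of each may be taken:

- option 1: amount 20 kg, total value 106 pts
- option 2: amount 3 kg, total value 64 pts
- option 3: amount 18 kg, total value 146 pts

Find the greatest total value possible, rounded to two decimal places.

Take in order of value per unit:
- option 2 (64/3 per unit): all 3 → value 64, running total 64.00
- option 3 (146/18 per unit): all 18 → value 146, running total 210.00
- option 1 (106/20 per unit): 2 of 20 → value 2×106/20 = 10.6000, running total 220.60
Total 220.60.

220.60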